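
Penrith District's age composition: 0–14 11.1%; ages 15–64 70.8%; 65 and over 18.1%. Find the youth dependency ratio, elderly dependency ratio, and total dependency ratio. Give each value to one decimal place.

Youth dependency ratio: 15.7
Old-age dependency ratio: 25.6
Total dependency ratio: 41.2

Youth dependency ratio = 11.1 / 70.8 × 100 = 15.7
Old-age dependency ratio = 18.1 / 70.8 × 100 = 25.6
Total dependency ratio = (11.1 + 18.1) / 70.8 × 100 = 29.2 / 70.8 × 100 = 41.2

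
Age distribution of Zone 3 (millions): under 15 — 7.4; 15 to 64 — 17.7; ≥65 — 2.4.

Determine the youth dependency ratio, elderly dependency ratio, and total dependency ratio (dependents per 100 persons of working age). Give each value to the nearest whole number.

Youth dependency ratio = 7.4 / 17.7 × 100 = 42
Old-age dependency ratio = 2.4 / 17.7 × 100 = 14
Total dependency ratio = (7.4 + 2.4) / 17.7 × 100 = 9.8 / 17.7 × 100 = 55

Youth dependency ratio: 42
Old-age dependency ratio: 14
Total dependency ratio: 55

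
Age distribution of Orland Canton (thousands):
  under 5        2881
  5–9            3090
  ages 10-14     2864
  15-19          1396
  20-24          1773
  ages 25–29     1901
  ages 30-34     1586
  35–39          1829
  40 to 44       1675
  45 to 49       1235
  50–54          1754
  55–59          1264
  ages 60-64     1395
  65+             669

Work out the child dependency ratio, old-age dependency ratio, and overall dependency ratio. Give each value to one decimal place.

Youth dependency ratio: 55.9
Old-age dependency ratio: 4.2
Total dependency ratio: 60.1

0–14: 2881 + 3090 + 2864 = 8835
15–64: 1396 + 1773 + 1901 + 1586 + 1829 + 1675 + 1235 + 1754 + 1264 + 1395 = 15808
65+: 669
Youth dependency ratio = 8835 / 15808 × 100 = 55.9
Old-age dependency ratio = 669 / 15808 × 100 = 4.2
Total dependency ratio = (8835 + 669) / 15808 × 100 = 9504 / 15808 × 100 = 60.1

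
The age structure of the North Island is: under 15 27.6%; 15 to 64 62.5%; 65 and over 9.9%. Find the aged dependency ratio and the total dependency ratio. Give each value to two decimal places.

Old-age dependency ratio: 15.84
Total dependency ratio: 60.00

Old-age dependency ratio = 9.9 / 62.5 × 100 = 15.84
Total dependency ratio = (27.6 + 9.9) / 62.5 × 100 = 37.5 / 62.5 × 100 = 60.00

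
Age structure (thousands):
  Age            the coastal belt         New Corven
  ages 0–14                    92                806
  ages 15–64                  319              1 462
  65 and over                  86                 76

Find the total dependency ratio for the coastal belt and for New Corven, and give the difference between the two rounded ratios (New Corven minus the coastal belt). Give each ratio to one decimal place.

the coastal belt: 55.8
New Corven: 60.3
Difference: +4.5

the coastal belt: (92 + 86) / 319 × 100 = 178 / 319 × 100 = 55.8
New Corven: (806 + 76) / 1 462 × 100 = 882 / 1 462 × 100 = 60.3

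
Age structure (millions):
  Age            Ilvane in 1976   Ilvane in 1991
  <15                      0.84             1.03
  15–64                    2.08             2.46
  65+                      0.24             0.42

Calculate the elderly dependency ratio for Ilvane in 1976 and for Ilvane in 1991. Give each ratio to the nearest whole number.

Ilvane in 1976: 12
Ilvane in 1991: 17

Ilvane in 1976: 0.24 / 2.08 × 100 = 12
Ilvane in 1991: 0.42 / 2.46 × 100 = 17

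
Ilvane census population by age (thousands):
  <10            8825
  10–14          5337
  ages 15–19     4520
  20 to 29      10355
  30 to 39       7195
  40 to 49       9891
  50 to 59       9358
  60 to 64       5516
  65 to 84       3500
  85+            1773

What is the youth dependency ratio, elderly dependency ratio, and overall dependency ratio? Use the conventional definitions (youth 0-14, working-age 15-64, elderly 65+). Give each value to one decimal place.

0–14: 8825 + 5337 = 14162
15–64: 4520 + 10355 + 7195 + 9891 + 9358 + 5516 = 46835
65+: 3500 + 1773 = 5273
Youth dependency ratio = 14162 / 46835 × 100 = 30.2
Old-age dependency ratio = 5273 / 46835 × 100 = 11.3
Total dependency ratio = (14162 + 5273) / 46835 × 100 = 19435 / 46835 × 100 = 41.5

Youth dependency ratio: 30.2
Old-age dependency ratio: 11.3
Total dependency ratio: 41.5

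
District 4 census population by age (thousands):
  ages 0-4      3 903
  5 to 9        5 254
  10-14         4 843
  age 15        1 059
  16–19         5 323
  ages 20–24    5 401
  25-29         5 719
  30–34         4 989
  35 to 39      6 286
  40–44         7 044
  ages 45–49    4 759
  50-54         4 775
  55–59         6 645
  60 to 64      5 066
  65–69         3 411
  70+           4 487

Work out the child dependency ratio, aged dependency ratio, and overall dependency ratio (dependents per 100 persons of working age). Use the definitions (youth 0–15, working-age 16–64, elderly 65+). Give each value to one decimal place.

0–15: 3 903 + 5 254 + 4 843 + 1 059 = 15 059
16–64: 5 323 + 5 401 + 5 719 + 4 989 + 6 286 + 7 044 + 4 759 + 4 775 + 6 645 + 5 066 = 56 007
65+: 3 411 + 4 487 = 7 898
Youth dependency ratio = 15 059 / 56 007 × 100 = 26.9
Old-age dependency ratio = 7 898 / 56 007 × 100 = 14.1
Total dependency ratio = (15 059 + 7 898) / 56 007 × 100 = 22 957 / 56 007 × 100 = 41.0

Youth dependency ratio: 26.9
Old-age dependency ratio: 14.1
Total dependency ratio: 41.0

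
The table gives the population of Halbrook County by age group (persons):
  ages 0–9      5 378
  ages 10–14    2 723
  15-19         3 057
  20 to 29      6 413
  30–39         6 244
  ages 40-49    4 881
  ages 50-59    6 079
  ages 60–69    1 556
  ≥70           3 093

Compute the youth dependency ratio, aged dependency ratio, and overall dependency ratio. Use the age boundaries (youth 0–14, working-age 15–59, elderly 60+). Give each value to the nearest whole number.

0–14: 5 378 + 2 723 = 8 101
15–59: 3 057 + 6 413 + 6 244 + 4 881 + 6 079 = 26 674
60+: 1 556 + 3 093 = 4 649
Youth dependency ratio = 8 101 / 26 674 × 100 = 30
Old-age dependency ratio = 4 649 / 26 674 × 100 = 17
Total dependency ratio = (8 101 + 4 649) / 26 674 × 100 = 12 750 / 26 674 × 100 = 48

Youth dependency ratio: 30
Old-age dependency ratio: 17
Total dependency ratio: 48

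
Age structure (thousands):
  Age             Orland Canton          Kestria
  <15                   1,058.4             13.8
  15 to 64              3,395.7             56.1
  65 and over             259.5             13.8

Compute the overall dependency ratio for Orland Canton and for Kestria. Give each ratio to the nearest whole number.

Orland Canton: (1,058.4 + 259.5) / 3,395.7 × 100 = 1,317.9 / 3,395.7 × 100 = 39
Kestria: (13.8 + 13.8) / 56.1 × 100 = 27.6 / 56.1 × 100 = 49

Orland Canton: 39
Kestria: 49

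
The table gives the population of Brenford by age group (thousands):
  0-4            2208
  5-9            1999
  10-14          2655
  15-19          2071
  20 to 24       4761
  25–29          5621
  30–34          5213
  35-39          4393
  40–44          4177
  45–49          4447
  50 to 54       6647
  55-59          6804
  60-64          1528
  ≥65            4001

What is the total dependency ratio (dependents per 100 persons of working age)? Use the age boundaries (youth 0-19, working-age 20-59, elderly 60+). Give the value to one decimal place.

Total dependency ratio: 34.4

0–19: 2208 + 1999 + 2655 + 2071 = 8933
20–59: 4761 + 5621 + 5213 + 4393 + 4177 + 4447 + 6647 + 6804 = 42063
60+: 1528 + 4001 = 5529
Total dependency ratio = (8933 + 5529) / 42063 × 100 = 14462 / 42063 × 100 = 34.4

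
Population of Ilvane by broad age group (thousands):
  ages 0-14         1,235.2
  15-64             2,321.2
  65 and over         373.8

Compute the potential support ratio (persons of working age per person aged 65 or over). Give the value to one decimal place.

Potential support ratio: 6.2

Potential support ratio = 2,321.2 / 373.8 = 6.2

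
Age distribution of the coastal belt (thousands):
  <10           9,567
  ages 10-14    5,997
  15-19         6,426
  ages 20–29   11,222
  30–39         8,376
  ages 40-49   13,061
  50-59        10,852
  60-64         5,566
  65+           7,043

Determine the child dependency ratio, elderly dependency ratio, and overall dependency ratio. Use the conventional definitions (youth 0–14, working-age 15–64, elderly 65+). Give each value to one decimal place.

0–14: 9,567 + 5,997 = 15,564
15–64: 6,426 + 11,222 + 8,376 + 13,061 + 10,852 + 5,566 = 55,503
65+: 7,043
Youth dependency ratio = 15,564 / 55,503 × 100 = 28.0
Old-age dependency ratio = 7,043 / 55,503 × 100 = 12.7
Total dependency ratio = (15,564 + 7,043) / 55,503 × 100 = 22,607 / 55,503 × 100 = 40.7

Youth dependency ratio: 28.0
Old-age dependency ratio: 12.7
Total dependency ratio: 40.7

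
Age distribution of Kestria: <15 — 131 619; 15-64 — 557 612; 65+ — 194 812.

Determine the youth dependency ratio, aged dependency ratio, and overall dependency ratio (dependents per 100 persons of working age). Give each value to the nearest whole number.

Youth dependency ratio: 24
Old-age dependency ratio: 35
Total dependency ratio: 59

Youth dependency ratio = 131 619 / 557 612 × 100 = 24
Old-age dependency ratio = 194 812 / 557 612 × 100 = 35
Total dependency ratio = (131 619 + 194 812) / 557 612 × 100 = 326 431 / 557 612 × 100 = 59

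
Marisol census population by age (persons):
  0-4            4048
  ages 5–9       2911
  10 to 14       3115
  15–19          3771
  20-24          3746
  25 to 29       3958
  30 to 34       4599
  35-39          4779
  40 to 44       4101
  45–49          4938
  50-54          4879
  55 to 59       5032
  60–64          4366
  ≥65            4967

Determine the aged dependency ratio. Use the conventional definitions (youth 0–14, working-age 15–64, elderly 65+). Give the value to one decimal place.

Old-age dependency ratio: 11.2

0–14: 4048 + 2911 + 3115 = 10074
15–64: 3771 + 3746 + 3958 + 4599 + 4779 + 4101 + 4938 + 4879 + 5032 + 4366 = 44169
65+: 4967
Old-age dependency ratio = 4967 / 44169 × 100 = 11.2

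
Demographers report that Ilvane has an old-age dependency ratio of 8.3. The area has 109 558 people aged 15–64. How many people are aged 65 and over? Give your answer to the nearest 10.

Aged 65 and over: 9 090

Old-age dependency ratio = elderly / working-age × 100
8.3 = E / 109 558 × 100
⇒ 9 090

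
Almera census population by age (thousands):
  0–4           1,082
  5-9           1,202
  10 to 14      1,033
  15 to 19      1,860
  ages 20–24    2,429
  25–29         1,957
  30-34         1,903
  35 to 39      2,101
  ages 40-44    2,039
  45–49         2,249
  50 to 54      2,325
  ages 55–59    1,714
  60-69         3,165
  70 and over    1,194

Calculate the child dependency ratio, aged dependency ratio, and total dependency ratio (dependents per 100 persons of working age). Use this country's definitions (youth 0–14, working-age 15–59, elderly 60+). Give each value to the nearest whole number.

Youth dependency ratio: 18
Old-age dependency ratio: 23
Total dependency ratio: 41

0–14: 1,082 + 1,202 + 1,033 = 3,317
15–59: 1,860 + 2,429 + 1,957 + 1,903 + 2,101 + 2,039 + 2,249 + 2,325 + 1,714 = 18,577
60+: 3,165 + 1,194 = 4,359
Youth dependency ratio = 3,317 / 18,577 × 100 = 18
Old-age dependency ratio = 4,359 / 18,577 × 100 = 23
Total dependency ratio = (3,317 + 4,359) / 18,577 × 100 = 7,676 / 18,577 × 100 = 41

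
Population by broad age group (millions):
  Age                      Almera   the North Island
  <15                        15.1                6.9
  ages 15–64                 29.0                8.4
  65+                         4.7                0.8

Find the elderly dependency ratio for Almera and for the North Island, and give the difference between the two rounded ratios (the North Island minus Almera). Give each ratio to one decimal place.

Almera: 4.7 / 29.0 × 100 = 16.2
the North Island: 0.8 / 8.4 × 100 = 9.5

Almera: 16.2
the North Island: 9.5
Difference: -6.7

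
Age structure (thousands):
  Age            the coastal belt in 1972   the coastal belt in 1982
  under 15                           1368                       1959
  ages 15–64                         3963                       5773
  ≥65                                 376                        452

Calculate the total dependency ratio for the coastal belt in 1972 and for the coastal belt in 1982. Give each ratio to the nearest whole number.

the coastal belt in 1972: (1368 + 376) / 3963 × 100 = 1744 / 3963 × 100 = 44
the coastal belt in 1982: (1959 + 452) / 5773 × 100 = 2411 / 5773 × 100 = 42

the coastal belt in 1972: 44
the coastal belt in 1982: 42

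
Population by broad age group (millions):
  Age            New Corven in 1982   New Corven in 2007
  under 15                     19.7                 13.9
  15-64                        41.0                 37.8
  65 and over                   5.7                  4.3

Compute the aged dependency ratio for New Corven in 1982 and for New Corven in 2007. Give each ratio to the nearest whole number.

New Corven in 1982: 14
New Corven in 2007: 11

New Corven in 1982: 5.7 / 41.0 × 100 = 14
New Corven in 2007: 4.3 / 37.8 × 100 = 11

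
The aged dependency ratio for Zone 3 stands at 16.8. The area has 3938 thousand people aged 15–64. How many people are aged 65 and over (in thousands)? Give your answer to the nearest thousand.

Old-age dependency ratio = elderly / working-age × 100
16.8 = E / 3938 × 100
⇒ 662

Aged 65 and over: 662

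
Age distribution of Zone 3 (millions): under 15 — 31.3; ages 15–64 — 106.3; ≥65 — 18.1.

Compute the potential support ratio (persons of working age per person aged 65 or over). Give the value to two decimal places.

Potential support ratio = 106.3 / 18.1 = 5.87

Potential support ratio: 5.87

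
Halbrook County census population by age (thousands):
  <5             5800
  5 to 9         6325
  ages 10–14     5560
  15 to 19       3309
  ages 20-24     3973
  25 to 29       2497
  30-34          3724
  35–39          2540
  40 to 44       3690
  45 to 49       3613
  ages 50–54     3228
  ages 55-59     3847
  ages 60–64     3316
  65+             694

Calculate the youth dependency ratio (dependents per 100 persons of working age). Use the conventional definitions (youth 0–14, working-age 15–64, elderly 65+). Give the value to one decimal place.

0–14: 5800 + 6325 + 5560 = 17685
15–64: 3309 + 3973 + 2497 + 3724 + 2540 + 3690 + 3613 + 3228 + 3847 + 3316 = 33737
65+: 694
Youth dependency ratio = 17685 / 33737 × 100 = 52.4

Youth dependency ratio: 52.4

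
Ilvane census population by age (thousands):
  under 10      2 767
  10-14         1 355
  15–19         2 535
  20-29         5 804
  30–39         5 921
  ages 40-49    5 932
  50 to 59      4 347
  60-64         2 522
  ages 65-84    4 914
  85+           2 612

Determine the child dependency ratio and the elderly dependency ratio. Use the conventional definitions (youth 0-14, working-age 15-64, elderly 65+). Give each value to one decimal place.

Youth dependency ratio: 15.2
Old-age dependency ratio: 27.8

0–14: 2 767 + 1 355 = 4 122
15–64: 2 535 + 5 804 + 5 921 + 5 932 + 4 347 + 2 522 = 27 061
65+: 4 914 + 2 612 = 7 526
Youth dependency ratio = 4 122 / 27 061 × 100 = 15.2
Old-age dependency ratio = 7 526 / 27 061 × 100 = 27.8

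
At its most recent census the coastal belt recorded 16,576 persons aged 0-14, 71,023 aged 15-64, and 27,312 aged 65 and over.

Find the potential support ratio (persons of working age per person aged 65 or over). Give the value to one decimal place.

Potential support ratio = 71,023 / 27,312 = 2.6

Potential support ratio: 2.6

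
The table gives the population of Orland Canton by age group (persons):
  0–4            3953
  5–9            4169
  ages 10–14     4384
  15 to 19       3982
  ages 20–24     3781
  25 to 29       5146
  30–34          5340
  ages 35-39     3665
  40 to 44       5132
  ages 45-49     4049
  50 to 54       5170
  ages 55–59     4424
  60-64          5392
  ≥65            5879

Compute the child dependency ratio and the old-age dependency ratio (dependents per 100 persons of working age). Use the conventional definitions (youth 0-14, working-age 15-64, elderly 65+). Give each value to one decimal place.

0–14: 3953 + 4169 + 4384 = 12506
15–64: 3982 + 3781 + 5146 + 5340 + 3665 + 5132 + 4049 + 5170 + 4424 + 5392 = 46081
65+: 5879
Youth dependency ratio = 12506 / 46081 × 100 = 27.1
Old-age dependency ratio = 5879 / 46081 × 100 = 12.8

Youth dependency ratio: 27.1
Old-age dependency ratio: 12.8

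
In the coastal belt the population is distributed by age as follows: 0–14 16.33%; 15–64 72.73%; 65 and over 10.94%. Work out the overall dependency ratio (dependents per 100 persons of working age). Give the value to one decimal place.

Total dependency ratio = (16.33 + 10.94) / 72.73 × 100 = 27.27 / 72.73 × 100 = 37.5

Total dependency ratio: 37.5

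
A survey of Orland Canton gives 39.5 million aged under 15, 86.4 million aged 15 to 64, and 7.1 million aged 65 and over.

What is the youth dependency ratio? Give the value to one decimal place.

Youth dependency ratio: 45.7

Youth dependency ratio = 39.5 / 86.4 × 100 = 45.7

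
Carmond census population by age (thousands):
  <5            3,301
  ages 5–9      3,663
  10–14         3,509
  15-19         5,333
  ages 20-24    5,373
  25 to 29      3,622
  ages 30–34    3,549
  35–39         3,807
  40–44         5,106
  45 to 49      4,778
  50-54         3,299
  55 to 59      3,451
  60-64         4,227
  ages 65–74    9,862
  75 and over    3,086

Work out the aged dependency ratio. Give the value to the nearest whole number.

0–14: 3,301 + 3,663 + 3,509 = 10,473
15–64: 5,333 + 5,373 + 3,622 + 3,549 + 3,807 + 5,106 + 4,778 + 3,299 + 3,451 + 4,227 = 42,545
65+: 9,862 + 3,086 = 12,948
Old-age dependency ratio = 12,948 / 42,545 × 100 = 30

Old-age dependency ratio: 30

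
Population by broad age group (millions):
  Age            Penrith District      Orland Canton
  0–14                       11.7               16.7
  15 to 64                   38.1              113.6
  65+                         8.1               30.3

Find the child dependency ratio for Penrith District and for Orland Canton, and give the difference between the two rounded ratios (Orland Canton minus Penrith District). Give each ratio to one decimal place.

Penrith District: 11.7 / 38.1 × 100 = 30.7
Orland Canton: 16.7 / 113.6 × 100 = 14.7

Penrith District: 30.7
Orland Canton: 14.7
Difference: -16.0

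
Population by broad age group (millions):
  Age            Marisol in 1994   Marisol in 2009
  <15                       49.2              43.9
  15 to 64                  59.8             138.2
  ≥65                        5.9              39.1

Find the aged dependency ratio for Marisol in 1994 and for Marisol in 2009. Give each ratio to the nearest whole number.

Marisol in 1994: 5.9 / 59.8 × 100 = 10
Marisol in 2009: 39.1 / 138.2 × 100 = 28

Marisol in 1994: 10
Marisol in 2009: 28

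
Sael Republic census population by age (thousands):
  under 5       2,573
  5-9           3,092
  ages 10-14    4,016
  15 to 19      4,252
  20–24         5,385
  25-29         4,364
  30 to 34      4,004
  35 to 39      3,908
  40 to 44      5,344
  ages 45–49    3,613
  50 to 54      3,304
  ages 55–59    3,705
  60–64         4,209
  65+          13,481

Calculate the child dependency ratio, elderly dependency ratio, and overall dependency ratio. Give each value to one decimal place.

0–14: 2,573 + 3,092 + 4,016 = 9,681
15–64: 4,252 + 5,385 + 4,364 + 4,004 + 3,908 + 5,344 + 3,613 + 3,304 + 3,705 + 4,209 = 42,088
65+: 13,481
Youth dependency ratio = 9,681 / 42,088 × 100 = 23.0
Old-age dependency ratio = 13,481 / 42,088 × 100 = 32.0
Total dependency ratio = (9,681 + 13,481) / 42,088 × 100 = 23,162 / 42,088 × 100 = 55.0

Youth dependency ratio: 23.0
Old-age dependency ratio: 32.0
Total dependency ratio: 55.0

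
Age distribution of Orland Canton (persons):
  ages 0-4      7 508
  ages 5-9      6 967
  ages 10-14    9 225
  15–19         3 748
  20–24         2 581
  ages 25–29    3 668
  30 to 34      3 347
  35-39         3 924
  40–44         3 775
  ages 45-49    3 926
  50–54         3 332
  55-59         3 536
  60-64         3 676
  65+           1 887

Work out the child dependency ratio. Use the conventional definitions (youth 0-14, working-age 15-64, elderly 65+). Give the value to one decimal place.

Youth dependency ratio: 66.7

0–14: 7 508 + 6 967 + 9 225 = 23 700
15–64: 3 748 + 2 581 + 3 668 + 3 347 + 3 924 + 3 775 + 3 926 + 3 332 + 3 536 + 3 676 = 35 513
65+: 1 887
Youth dependency ratio = 23 700 / 35 513 × 100 = 66.7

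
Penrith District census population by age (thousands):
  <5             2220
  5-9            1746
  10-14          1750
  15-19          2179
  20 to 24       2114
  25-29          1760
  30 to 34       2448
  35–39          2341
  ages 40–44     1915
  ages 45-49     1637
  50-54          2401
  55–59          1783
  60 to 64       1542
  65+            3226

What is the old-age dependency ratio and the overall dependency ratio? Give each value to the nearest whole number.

0–14: 2220 + 1746 + 1750 = 5716
15–64: 2179 + 2114 + 1760 + 2448 + 2341 + 1915 + 1637 + 2401 + 1783 + 1542 = 20120
65+: 3226
Old-age dependency ratio = 3226 / 20120 × 100 = 16
Total dependency ratio = (5716 + 3226) / 20120 × 100 = 8942 / 20120 × 100 = 44

Old-age dependency ratio: 16
Total dependency ratio: 44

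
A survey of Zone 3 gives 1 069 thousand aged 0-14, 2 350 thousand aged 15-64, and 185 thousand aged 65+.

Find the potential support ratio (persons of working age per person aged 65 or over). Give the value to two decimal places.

Potential support ratio = 2 350 / 185 = 12.70

Potential support ratio: 12.70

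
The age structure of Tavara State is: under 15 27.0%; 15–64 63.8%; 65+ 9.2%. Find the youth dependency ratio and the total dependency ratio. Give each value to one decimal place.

Youth dependency ratio = 27.0 / 63.8 × 100 = 42.3
Total dependency ratio = (27.0 + 9.2) / 63.8 × 100 = 36.2 / 63.8 × 100 = 56.7

Youth dependency ratio: 42.3
Total dependency ratio: 56.7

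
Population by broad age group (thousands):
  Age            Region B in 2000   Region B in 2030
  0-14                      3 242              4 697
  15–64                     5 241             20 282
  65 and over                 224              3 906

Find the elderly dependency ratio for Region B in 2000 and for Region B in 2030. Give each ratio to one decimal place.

Region B in 2000: 224 / 5 241 × 100 = 4.3
Region B in 2030: 3 906 / 20 282 × 100 = 19.3

Region B in 2000: 4.3
Region B in 2030: 19.3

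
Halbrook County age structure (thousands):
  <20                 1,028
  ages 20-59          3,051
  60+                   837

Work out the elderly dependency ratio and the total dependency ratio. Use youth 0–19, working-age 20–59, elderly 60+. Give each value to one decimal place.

Old-age dependency ratio: 27.4
Total dependency ratio: 61.1

Old-age dependency ratio = 837 / 3,051 × 100 = 27.4
Total dependency ratio = (1,028 + 837) / 3,051 × 100 = 1,865 / 3,051 × 100 = 61.1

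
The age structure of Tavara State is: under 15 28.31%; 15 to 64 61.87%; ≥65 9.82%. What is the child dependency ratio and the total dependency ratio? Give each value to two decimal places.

Youth dependency ratio = 28.31 / 61.87 × 100 = 45.76
Total dependency ratio = (28.31 + 9.82) / 61.87 × 100 = 38.13 / 61.87 × 100 = 61.63

Youth dependency ratio: 45.76
Total dependency ratio: 61.63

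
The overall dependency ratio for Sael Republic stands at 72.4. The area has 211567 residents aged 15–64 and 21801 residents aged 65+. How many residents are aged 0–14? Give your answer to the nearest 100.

Total dependency ratio = (youth + elderly) / working-age × 100
72.4 = (Y + 21801) / 211567 × 100
⇒ 131400

Aged 0–14: 131400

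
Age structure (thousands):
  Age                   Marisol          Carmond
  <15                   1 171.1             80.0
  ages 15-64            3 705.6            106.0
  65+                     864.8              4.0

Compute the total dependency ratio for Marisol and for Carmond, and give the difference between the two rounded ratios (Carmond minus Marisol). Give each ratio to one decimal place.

Marisol: 54.9
Carmond: 79.2
Difference: +24.3

Marisol: (1 171.1 + 864.8) / 3 705.6 × 100 = 2 035.9 / 3 705.6 × 100 = 54.9
Carmond: (80.0 + 4.0) / 106.0 × 100 = 84.0 / 106.0 × 100 = 79.2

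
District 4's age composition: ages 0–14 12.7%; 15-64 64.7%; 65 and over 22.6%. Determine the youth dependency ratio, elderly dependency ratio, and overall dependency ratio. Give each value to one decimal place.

Youth dependency ratio: 19.6
Old-age dependency ratio: 34.9
Total dependency ratio: 54.6

Youth dependency ratio = 12.7 / 64.7 × 100 = 19.6
Old-age dependency ratio = 22.6 / 64.7 × 100 = 34.9
Total dependency ratio = (12.7 + 22.6) / 64.7 × 100 = 35.3 / 64.7 × 100 = 54.6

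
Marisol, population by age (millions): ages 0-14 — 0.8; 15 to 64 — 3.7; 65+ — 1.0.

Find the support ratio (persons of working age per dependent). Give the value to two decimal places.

Support ratio: 2.06

Support ratio = 3.7 / (0.8 + 1.0) = 3.7 / 1.8 = 2.06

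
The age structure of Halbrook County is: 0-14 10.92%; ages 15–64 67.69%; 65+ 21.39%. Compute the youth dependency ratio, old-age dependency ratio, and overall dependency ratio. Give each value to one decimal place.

Youth dependency ratio = 10.92 / 67.69 × 100 = 16.1
Old-age dependency ratio = 21.39 / 67.69 × 100 = 31.6
Total dependency ratio = (10.92 + 21.39) / 67.69 × 100 = 32.31 / 67.69 × 100 = 47.7

Youth dependency ratio: 16.1
Old-age dependency ratio: 31.6
Total dependency ratio: 47.7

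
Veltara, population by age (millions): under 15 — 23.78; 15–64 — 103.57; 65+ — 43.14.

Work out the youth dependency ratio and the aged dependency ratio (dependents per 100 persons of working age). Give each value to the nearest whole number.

Youth dependency ratio: 23
Old-age dependency ratio: 42

Youth dependency ratio = 23.78 / 103.57 × 100 = 23
Old-age dependency ratio = 43.14 / 103.57 × 100 = 42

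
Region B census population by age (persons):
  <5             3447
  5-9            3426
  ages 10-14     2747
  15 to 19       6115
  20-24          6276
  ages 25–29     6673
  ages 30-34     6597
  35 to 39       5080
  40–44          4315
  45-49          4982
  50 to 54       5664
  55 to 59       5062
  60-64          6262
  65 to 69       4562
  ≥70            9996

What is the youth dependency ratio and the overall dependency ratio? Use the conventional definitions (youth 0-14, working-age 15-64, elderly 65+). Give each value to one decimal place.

Youth dependency ratio: 16.9
Total dependency ratio: 42.4

0–14: 3447 + 3426 + 2747 = 9620
15–64: 6115 + 6276 + 6673 + 6597 + 5080 + 4315 + 4982 + 5664 + 5062 + 6262 = 57026
65+: 4562 + 9996 = 14558
Youth dependency ratio = 9620 / 57026 × 100 = 16.9
Total dependency ratio = (9620 + 14558) / 57026 × 100 = 24178 / 57026 × 100 = 42.4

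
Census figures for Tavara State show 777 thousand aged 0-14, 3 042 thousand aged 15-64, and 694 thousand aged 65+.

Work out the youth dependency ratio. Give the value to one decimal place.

Youth dependency ratio = 777 / 3 042 × 100 = 25.5

Youth dependency ratio: 25.5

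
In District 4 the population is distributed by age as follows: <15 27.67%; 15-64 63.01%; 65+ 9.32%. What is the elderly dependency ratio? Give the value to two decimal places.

Old-age dependency ratio = 9.32 / 63.01 × 100 = 14.79

Old-age dependency ratio: 14.79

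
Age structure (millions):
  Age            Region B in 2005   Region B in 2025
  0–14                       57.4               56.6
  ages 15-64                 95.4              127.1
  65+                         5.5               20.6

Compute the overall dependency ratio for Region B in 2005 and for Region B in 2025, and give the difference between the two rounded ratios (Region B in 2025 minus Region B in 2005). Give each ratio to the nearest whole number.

Region B in 2005: 66
Region B in 2025: 61
Difference: -5

Region B in 2005: (57.4 + 5.5) / 95.4 × 100 = 62.9 / 95.4 × 100 = 66
Region B in 2025: (56.6 + 20.6) / 127.1 × 100 = 77.2 / 127.1 × 100 = 61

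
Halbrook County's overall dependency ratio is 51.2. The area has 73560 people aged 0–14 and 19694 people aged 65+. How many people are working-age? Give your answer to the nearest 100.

Total dependency ratio = (youth + elderly) / working-age × 100
51.2 = (73560 + 19694) / W × 100
⇒ 182100

Working-age: 182100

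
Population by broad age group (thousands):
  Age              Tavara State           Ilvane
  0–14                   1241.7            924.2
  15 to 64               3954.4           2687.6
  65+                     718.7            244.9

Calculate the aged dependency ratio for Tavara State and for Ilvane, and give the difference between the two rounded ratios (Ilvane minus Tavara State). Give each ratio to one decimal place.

Tavara State: 18.2
Ilvane: 9.1
Difference: -9.1

Tavara State: 718.7 / 3954.4 × 100 = 18.2
Ilvane: 244.9 / 2687.6 × 100 = 9.1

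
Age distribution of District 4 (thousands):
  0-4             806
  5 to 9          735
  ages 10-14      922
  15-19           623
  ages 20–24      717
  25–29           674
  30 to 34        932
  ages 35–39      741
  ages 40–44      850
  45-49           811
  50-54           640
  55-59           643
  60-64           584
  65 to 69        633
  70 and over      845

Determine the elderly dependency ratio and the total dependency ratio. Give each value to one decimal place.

0–14: 806 + 735 + 922 = 2463
15–64: 623 + 717 + 674 + 932 + 741 + 850 + 811 + 640 + 643 + 584 = 7215
65+: 633 + 845 = 1478
Old-age dependency ratio = 1478 / 7215 × 100 = 20.5
Total dependency ratio = (2463 + 1478) / 7215 × 100 = 3941 / 7215 × 100 = 54.6

Old-age dependency ratio: 20.5
Total dependency ratio: 54.6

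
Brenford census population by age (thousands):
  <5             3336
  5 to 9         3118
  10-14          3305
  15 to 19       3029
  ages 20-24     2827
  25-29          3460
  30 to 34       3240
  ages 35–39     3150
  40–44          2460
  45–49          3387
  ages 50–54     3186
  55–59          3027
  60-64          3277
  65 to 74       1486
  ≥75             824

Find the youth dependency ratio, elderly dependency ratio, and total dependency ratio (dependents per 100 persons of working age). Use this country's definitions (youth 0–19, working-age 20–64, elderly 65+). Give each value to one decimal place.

Youth dependency ratio: 45.6
Old-age dependency ratio: 8.2
Total dependency ratio: 53.9

0–19: 3336 + 3118 + 3305 + 3029 = 12788
20–64: 2827 + 3460 + 3240 + 3150 + 2460 + 3387 + 3186 + 3027 + 3277 = 28014
65+: 1486 + 824 = 2310
Youth dependency ratio = 12788 / 28014 × 100 = 45.6
Old-age dependency ratio = 2310 / 28014 × 100 = 8.2
Total dependency ratio = (12788 + 2310) / 28014 × 100 = 15098 / 28014 × 100 = 53.9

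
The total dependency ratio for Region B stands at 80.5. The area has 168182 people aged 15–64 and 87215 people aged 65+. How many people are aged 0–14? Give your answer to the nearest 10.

Aged 0–14: 48170

Total dependency ratio = (youth + elderly) / working-age × 100
80.5 = (Y + 87215) / 168182 × 100
⇒ 48170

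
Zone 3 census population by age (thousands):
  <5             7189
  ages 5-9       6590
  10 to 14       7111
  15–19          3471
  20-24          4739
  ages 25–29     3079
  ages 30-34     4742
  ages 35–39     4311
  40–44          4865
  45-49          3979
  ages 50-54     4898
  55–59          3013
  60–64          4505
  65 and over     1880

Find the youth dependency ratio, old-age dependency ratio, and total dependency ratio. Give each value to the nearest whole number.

Youth dependency ratio: 50
Old-age dependency ratio: 5
Total dependency ratio: 55

0–14: 7189 + 6590 + 7111 = 20890
15–64: 3471 + 4739 + 3079 + 4742 + 4311 + 4865 + 3979 + 4898 + 3013 + 4505 = 41602
65+: 1880
Youth dependency ratio = 20890 / 41602 × 100 = 50
Old-age dependency ratio = 1880 / 41602 × 100 = 5
Total dependency ratio = (20890 + 1880) / 41602 × 100 = 22770 / 41602 × 100 = 55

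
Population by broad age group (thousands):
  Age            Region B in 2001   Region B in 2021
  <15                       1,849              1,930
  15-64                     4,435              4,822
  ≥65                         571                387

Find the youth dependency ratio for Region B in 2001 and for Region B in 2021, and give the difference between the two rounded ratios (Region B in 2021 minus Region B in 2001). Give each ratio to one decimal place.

Region B in 2001: 41.7
Region B in 2021: 40.0
Difference: -1.7

Region B in 2001: 1,849 / 4,435 × 100 = 41.7
Region B in 2021: 1,930 / 4,822 × 100 = 40.0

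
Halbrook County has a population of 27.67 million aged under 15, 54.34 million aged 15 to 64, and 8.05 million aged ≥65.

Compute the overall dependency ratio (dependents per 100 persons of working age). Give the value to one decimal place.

Total dependency ratio: 65.7

Total dependency ratio = (27.67 + 8.05) / 54.34 × 100 = 35.72 / 54.34 × 100 = 65.7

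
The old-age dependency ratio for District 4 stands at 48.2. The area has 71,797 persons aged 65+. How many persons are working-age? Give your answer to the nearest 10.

Working-age: 148,960

Old-age dependency ratio = elderly / working-age × 100
48.2 = 71,797 / W × 100
⇒ 148,960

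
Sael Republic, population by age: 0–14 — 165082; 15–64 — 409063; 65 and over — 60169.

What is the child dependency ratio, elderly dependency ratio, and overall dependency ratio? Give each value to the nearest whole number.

Youth dependency ratio: 40
Old-age dependency ratio: 15
Total dependency ratio: 55

Youth dependency ratio = 165082 / 409063 × 100 = 40
Old-age dependency ratio = 60169 / 409063 × 100 = 15
Total dependency ratio = (165082 + 60169) / 409063 × 100 = 225251 / 409063 × 100 = 55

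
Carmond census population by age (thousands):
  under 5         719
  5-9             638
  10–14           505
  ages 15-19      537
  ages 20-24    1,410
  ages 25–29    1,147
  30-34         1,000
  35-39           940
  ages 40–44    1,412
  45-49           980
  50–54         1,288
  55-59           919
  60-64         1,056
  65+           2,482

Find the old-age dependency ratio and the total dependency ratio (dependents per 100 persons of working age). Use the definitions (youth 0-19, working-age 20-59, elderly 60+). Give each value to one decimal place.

Old-age dependency ratio: 38.9
Total dependency ratio: 65.3

0–19: 719 + 638 + 505 + 537 = 2,399
20–59: 1,410 + 1,147 + 1,000 + 940 + 1,412 + 980 + 1,288 + 919 = 9,096
60+: 1,056 + 2,482 = 3,538
Old-age dependency ratio = 3,538 / 9,096 × 100 = 38.9
Total dependency ratio = (2,399 + 3,538) / 9,096 × 100 = 5,937 / 9,096 × 100 = 65.3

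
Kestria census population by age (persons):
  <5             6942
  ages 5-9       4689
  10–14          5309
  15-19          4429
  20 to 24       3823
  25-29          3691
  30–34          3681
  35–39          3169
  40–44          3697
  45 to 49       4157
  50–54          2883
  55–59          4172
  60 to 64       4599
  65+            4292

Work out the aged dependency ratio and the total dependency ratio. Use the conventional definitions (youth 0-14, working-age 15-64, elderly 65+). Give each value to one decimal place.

0–14: 6942 + 4689 + 5309 = 16940
15–64: 4429 + 3823 + 3691 + 3681 + 3169 + 3697 + 4157 + 2883 + 4172 + 4599 = 38301
65+: 4292
Old-age dependency ratio = 4292 / 38301 × 100 = 11.2
Total dependency ratio = (16940 + 4292) / 38301 × 100 = 21232 / 38301 × 100 = 55.4

Old-age dependency ratio: 11.2
Total dependency ratio: 55.4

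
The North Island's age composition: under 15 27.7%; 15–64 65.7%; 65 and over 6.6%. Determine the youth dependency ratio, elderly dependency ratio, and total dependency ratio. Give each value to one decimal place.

Youth dependency ratio: 42.2
Old-age dependency ratio: 10.0
Total dependency ratio: 52.2

Youth dependency ratio = 27.7 / 65.7 × 100 = 42.2
Old-age dependency ratio = 6.6 / 65.7 × 100 = 10.0
Total dependency ratio = (27.7 + 6.6) / 65.7 × 100 = 34.3 / 65.7 × 100 = 52.2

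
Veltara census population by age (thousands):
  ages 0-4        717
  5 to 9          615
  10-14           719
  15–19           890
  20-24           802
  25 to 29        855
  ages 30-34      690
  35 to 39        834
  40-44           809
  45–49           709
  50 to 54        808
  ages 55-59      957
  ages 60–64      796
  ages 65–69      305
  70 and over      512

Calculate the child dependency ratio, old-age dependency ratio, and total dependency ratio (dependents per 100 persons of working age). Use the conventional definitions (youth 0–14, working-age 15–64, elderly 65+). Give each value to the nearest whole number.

0–14: 717 + 615 + 719 = 2 051
15–64: 890 + 802 + 855 + 690 + 834 + 809 + 709 + 808 + 957 + 796 = 8 150
65+: 305 + 512 = 817
Youth dependency ratio = 2 051 / 8 150 × 100 = 25
Old-age dependency ratio = 817 / 8 150 × 100 = 10
Total dependency ratio = (2 051 + 817) / 8 150 × 100 = 2 868 / 8 150 × 100 = 35

Youth dependency ratio: 25
Old-age dependency ratio: 10
Total dependency ratio: 35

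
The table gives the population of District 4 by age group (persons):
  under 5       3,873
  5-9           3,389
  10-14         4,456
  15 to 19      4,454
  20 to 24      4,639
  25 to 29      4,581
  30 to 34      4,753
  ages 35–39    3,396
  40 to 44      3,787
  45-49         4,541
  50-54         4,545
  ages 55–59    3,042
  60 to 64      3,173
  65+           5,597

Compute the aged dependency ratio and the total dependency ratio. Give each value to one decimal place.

0–14: 3,873 + 3,389 + 4,456 = 11,718
15–64: 4,454 + 4,639 + 4,581 + 4,753 + 3,396 + 3,787 + 4,541 + 4,545 + 3,042 + 3,173 = 40,911
65+: 5,597
Old-age dependency ratio = 5,597 / 40,911 × 100 = 13.7
Total dependency ratio = (11,718 + 5,597) / 40,911 × 100 = 17,315 / 40,911 × 100 = 42.3

Old-age dependency ratio: 13.7
Total dependency ratio: 42.3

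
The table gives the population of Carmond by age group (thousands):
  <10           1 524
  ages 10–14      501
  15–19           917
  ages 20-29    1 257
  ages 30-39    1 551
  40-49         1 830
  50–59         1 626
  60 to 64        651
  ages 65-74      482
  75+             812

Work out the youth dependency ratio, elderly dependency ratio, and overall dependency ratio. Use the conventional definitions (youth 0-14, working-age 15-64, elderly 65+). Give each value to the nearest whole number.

0–14: 1 524 + 501 = 2 025
15–64: 917 + 1 257 + 1 551 + 1 830 + 1 626 + 651 = 7 832
65+: 482 + 812 = 1 294
Youth dependency ratio = 2 025 / 7 832 × 100 = 26
Old-age dependency ratio = 1 294 / 7 832 × 100 = 17
Total dependency ratio = (2 025 + 1 294) / 7 832 × 100 = 3 319 / 7 832 × 100 = 42

Youth dependency ratio: 26
Old-age dependency ratio: 17
Total dependency ratio: 42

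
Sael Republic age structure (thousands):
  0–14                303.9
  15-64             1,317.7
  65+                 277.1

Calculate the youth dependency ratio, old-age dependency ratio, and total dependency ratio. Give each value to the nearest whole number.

Youth dependency ratio: 23
Old-age dependency ratio: 21
Total dependency ratio: 44

Youth dependency ratio = 303.9 / 1,317.7 × 100 = 23
Old-age dependency ratio = 277.1 / 1,317.7 × 100 = 21
Total dependency ratio = (303.9 + 277.1) / 1,317.7 × 100 = 581.0 / 1,317.7 × 100 = 44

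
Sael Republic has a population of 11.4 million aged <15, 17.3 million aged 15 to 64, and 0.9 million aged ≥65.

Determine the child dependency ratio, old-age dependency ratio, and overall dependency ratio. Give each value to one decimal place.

Youth dependency ratio = 11.4 / 17.3 × 100 = 65.9
Old-age dependency ratio = 0.9 / 17.3 × 100 = 5.2
Total dependency ratio = (11.4 + 0.9) / 17.3 × 100 = 12.3 / 17.3 × 100 = 71.1

Youth dependency ratio: 65.9
Old-age dependency ratio: 5.2
Total dependency ratio: 71.1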